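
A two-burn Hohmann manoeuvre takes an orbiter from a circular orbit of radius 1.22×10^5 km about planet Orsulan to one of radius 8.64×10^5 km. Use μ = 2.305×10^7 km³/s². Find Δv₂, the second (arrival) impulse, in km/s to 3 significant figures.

Δv₂ = 2.60 km/s

The Hohmann ellipse has a_t = (r₁ + r₂)/2 = 4.930×10^5 km.
Circular speed at r = 8.640×10^5 km: v_c = √(μ/r) = 5.165 km/s.
Transfer-orbit speed at the same r (vis-viva, a = a_t): v_t = √[μ(2/r − 1/a_t)] = 2.569 km/s.
Δv₂ = |v_t − v_c| = |2.569 − 5.165| = 2.596 km/s.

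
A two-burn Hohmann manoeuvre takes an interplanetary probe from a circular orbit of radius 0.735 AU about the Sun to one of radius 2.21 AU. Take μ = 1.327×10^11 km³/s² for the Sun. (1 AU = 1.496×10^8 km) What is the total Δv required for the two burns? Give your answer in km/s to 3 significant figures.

Δv = 13.7 km/s

In km: r₁ = 0.735 × 1.496×10^8 = 1.09956×10^8 km; r₂ = 2.21 × 1.496×10^8 = 3.30616×10^8 km.
The Hohmann ellipse has a_t = (r₁ + r₂)/2 = 2.20286×10^8 km.
Circular speed at r₁: v₁ = √(μ/r₁) = √(1.327×10^11/1.09956×10^8) = 34.74 km/s.
Transfer-orbit speed at r₁ (vis-viva): v_p = √[μ(2/r₁ − 1/a_t)] = 42.56 km/s.
First burn Δv₁ = |v_p − v₁| = 7.820 km/s.
At r₂, v₂ = √(μ/r₂) = 20.03 km/s.
Transfer-orbit speed at r₂: v_a = √[μ(2/r₂ − 1/a_t)] = 14.15 km/s.
Second burn Δv₂ = |v₂ − v_a| = 5.880 km/s.
Total Δv = Δv₁ + Δv₂ = 13.70 km/s.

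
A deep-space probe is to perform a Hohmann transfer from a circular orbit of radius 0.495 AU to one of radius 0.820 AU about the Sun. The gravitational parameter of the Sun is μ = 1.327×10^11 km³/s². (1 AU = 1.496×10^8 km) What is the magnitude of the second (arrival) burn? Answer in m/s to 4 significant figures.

Δv₂ = 4352 m/s

In km: r₁ = 0.495 × 1.496×10^8 = 7.4052×10^7 km; r₂ = 0.820 × 1.496×10^8 = 1.22672×10^8 km.
Transfer-ellipse semi-major axis a_t = (r₁ + r₂)/2 = (7.4052×10^7 + 1.22672×10^8)/2 = 9.8362×10^7 km.
Circular speed at r = 1.22672×10^8 km: v_c = √(μ/r) = 32.890 km/s.
Vis-viva on the transfer ellipse at r = 1.22672×10^8 km gives v_t = √[μ(2/r − 1/a_t)] = 28.538 km/s.
Δv₂ = |v_t − v_c| = |28.538 − 32.890| = 4.352 km/s.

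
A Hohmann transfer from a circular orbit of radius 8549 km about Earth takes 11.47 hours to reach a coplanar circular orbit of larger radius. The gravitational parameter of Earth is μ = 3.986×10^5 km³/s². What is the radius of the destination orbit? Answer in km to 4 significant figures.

r₂ = 73430 km

Transfer time t = 11.47 hours = 41292 s, and t = π√(a_t³/μ).
So a_t = (μ t²/π²)^(1/3) = (3.986×10^5 × (41292)² / π²)^(1/3) = 40988 km.
Since a_t = (r₁ + r₂)/2, r₂ = 2a_t − r₁ = 2×40988 − 8549 = 73427 km.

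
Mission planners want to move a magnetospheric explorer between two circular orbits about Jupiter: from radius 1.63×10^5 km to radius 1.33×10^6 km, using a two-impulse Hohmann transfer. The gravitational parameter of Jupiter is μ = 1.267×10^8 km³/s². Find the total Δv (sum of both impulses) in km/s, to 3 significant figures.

Transfer-ellipse semi-major axis a_t = (r₁ + r₂)/2 = (1.630×10^5 + 1.330×10^6)/2 = 7.465×10^5 km.
At r₁ the circular-orbit speed is v₁ = √(μ/r₁) = 27.880 km/s.
On the transfer ellipse at r₁, vis-viva equation gives v_p = √[μ(2/r₁ − 1/a_t)] = 37.214 km/s.
First burn Δv₁ = |v_p − v₁| = 9.334 km/s.
Circular speed at r₂: v₂ = √(μ/r₂) = 9.760 km/s.
Transfer-orbit speed at r₂: v_a = √[μ(2/r₂ − 1/a_t)] = 4.561 km/s.
Second burn Δv₂ = |v₂ − v_a| = 5.199 km/s.
Total Δv = Δv₁ + Δv₂ = 14.53 km/s.

Δv = 14.5 km/s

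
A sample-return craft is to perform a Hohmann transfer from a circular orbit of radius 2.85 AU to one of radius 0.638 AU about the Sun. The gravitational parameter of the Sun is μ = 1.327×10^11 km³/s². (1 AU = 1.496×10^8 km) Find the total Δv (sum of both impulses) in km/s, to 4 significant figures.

In km: r₁ = 2.85 × 1.496×10^8 = 4.2636×10^8 km; r₂ = 0.638 × 1.496×10^8 = 9.54448×10^7 km.
The Hohmann ellipse has a_t = (r₁ + r₂)/2 = 2.609024×10^8 km.
Circular speed at r₁: v₁ = √(μ/r₁) = √(1.327×10^11/4.2636×10^8) = 17.64198 km/s.
Transfer-orbit speed at r₁ (vis-viva equation): v_a = √[μ(2/r₁ − 1/a_t)] = 10.67049 km/s.
First burn Δv₁ = |v_a − v₁| = 6.971 km/s.
Circular speed at r₂: v₂ = √(μ/r₂) = 37.29 km/s.
Transfer-orbit speed at r₂: v_p = √[μ(2/r₂ − 1/a_t)] = 47.67 km/s.
Second burn Δv₂ = |v₂ − v_p| = 10.38 km/s.
Δv = Δv₁ + Δv₂ = 6.971 + 10.38 = 17.35 km/s.

Δv = 17.35 km/s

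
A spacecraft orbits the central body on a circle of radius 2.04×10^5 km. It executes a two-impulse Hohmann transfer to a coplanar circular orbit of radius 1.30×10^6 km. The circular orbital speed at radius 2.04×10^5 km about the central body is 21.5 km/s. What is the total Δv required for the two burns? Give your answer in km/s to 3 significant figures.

From the circular-orbit relation v² = μ/r at r = 2.04×10^5 km: μ = v²r = (21.5)² × 2.04×10^5 = 9.42990×10^7 km³/s².
The Hohmann ellipse has a_t = (r₁ + r₂)/2 = 7.520×10^5 km.
At r₁ the circular-orbit speed is v₁ = √(μ/r₁) = 21.500 km/s.
Transfer-orbit speed at r₁ (vis-viva equation): v_p = √[μ(2/r₁ − 1/a_t)] = 28.268 km/s.
First burn Δv₁ = |v_p − v₁| = 6.768 km/s.
Circular speed at r₂: v₂ = √(μ/r₂) = 8.517 km/s.
Transfer-orbit speed at r₂: v_a = √[μ(2/r₂ − 1/a_t)] = 4.436 km/s.
Second burn Δv₂ = |v₂ − v_a| = 4.081 km/s.
Total Δv = Δv₁ + Δv₂ = 10.85 km/s.

Δv = 10.8 km/s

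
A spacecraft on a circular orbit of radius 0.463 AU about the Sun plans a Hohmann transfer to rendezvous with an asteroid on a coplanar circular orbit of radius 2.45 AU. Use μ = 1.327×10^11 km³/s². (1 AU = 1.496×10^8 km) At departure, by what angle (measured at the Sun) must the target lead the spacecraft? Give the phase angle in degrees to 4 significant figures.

φ = 97.49°

In km: r₁ = 0.463 × 1.496×10^8 = 6.92648×10^7 km; r₂ = 2.45 × 1.496×10^8 = 3.6652×10^8 km.
Semi-major axis of the transfer orbit: a_t = (6.92648×10^7 + 3.6652×10^8)/2 = 2.178924×10^8 km.
Transfer time t = π√(a_t³/μ) = 2.774×10^7 s.
The target's mean motion on its circular orbit is ω₂ = √(μ/r₂³) = 5.191×10^-8 rad/s.
Angle swept by the target during transfer: ω₂·t = 1.440 rad = 82.51°.
Arrival is 180° from departure on the ellipse, so φ = 180° − 82.51° = 97.49°.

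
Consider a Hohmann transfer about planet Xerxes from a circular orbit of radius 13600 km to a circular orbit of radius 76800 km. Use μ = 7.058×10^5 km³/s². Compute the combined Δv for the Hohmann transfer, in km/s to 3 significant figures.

Semi-major axis of the transfer orbit: a_t = (13600 + 76800)/2 = 45200 km.
At r₁ the circular-orbit speed is v₁ = √(μ/r₁) = 7.204 km/s.
Transfer-orbit speed at r₁ (vis-viva equation): v_p = √[μ(2/r₁ − 1/a_t)] = 9.390 km/s.
First burn Δv₁ = |v_p − v₁| = 2.186 km/s.
At r₂, v₂ = √(μ/r₂) = 3.032 km/s.
Transfer-orbit speed at r₂: v_a = √[μ(2/r₂ − 1/a_t)] = 1.663 km/s.
Second burn Δv₂ = |v₂ − v_a| = 1.369 km/s.
Δv = Δv₁ + Δv₂ = 2.186 + 1.369 = 3.555 km/s.

Δv = 3.56 km/s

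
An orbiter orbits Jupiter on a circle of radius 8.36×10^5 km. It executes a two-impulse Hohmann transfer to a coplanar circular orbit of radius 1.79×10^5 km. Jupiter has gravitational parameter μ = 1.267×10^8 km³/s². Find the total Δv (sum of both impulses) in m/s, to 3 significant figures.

Δv = 12500 m/s

Semi-major axis of the transfer orbit: a_t = (8.360×10^5 + 1.790×10^5)/2 = 5.075×10^5 km.
Circular speed at r₁: v₁ = √(μ/r₁) = √(1.267×10^8/8.360×10^5) = 12.31 km/s.
Transfer-orbit speed at r₁ (vis-viva): v_a = √[μ(2/r₁ − 1/a_t)] = 7.311 km/s.
First burn Δv₁ = |v_a − v₁| = 4.999 km/s.
At r₂, v₂ = √(μ/r₂) = 26.605 km/s.
Transfer-orbit speed at r₂: v_p = √[μ(2/r₂ − 1/a_t)] = 34.147 km/s.
Second burn Δv₂ = |v₂ − v_p| = 7.542 km/s.
Δv = Δv₁ + Δv₂ = 4.999 + 7.542 = 12.54 km/s.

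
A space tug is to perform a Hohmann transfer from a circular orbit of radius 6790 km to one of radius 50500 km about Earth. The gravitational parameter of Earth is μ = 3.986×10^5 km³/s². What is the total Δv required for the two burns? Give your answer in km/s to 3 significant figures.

Δv = 3.95 km/s

The Hohmann ellipse has a_t = (r₁ + r₂)/2 = 28645 km.
At r₁ the circular-orbit speed is v₁ = √(μ/r₁) = 7.6619 km/s.
Transfer-orbit speed at r₁ (v² = μ(2/r − 1/a)): v_p = √[μ(2/r₁ − 1/a_t)] = 10.173 km/s.
First burn Δv₁ = |v_p − v₁| = 2.511 km/s.
At r₂, v₂ = √(μ/r₂) = 2.8095 km/s.
Transfer-orbit speed at r₂: v_a = √[μ(2/r₂ − 1/a_t)] = 1.3678 km/s.
Second burn Δv₂ = |v₂ − v_a| = 1.442 km/s.
Δv = Δv₁ + Δv₂ = 2.511 + 1.442 = 3.953 km/s.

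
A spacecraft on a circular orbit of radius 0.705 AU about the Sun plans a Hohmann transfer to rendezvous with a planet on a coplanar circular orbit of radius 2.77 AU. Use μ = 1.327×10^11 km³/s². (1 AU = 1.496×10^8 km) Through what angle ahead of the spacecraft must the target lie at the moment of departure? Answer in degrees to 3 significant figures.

φ = 90.6°

In km: r₁ = 0.705 × 1.496×10^8 = 1.05468×10^8 km; r₂ = 2.77 × 1.496×10^8 = 4.14392×10^8 km.
Transfer-ellipse semi-major axis a_t = (r₁ + r₂)/2 = (1.05468×10^8 + 4.14392×10^8)/2 = 2.5993×10^8 km.
Transfer time t = π√(a_t³/μ) = 3.6141×10^7 s.
The target's mean motion on its circular orbit is ω₂ = √(μ/r₂³) = 4.3184×10^-8 rad/s.
Angle swept by the target during transfer: ω₂·t = 1.5607 rad = 89.42°.
Arrival is 180° from departure on the ellipse, so φ = 180° − 89.42° = 90.6°.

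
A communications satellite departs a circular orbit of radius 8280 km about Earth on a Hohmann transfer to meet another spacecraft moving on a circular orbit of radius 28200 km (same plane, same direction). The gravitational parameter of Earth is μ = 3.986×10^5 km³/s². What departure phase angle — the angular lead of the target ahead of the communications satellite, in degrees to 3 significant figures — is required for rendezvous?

Transfer-ellipse semi-major axis a_t = (r₁ + r₂)/2 = (8280 + 28200)/2 = 18240 km.
Transfer time t = π√(a_t³/μ) = 12258 s.
The target's mean motion on its circular orbit is ω₂ = √(μ/r₂³) = 1.3332×10^-4 rad/s.
Angle swept by the target during transfer: ω₂·t = 1.6342 rad = 93.63°.
Arrival is 180° from departure on the ellipse, so φ = 180° − 93.63° = 86.4°.

φ = 86.4°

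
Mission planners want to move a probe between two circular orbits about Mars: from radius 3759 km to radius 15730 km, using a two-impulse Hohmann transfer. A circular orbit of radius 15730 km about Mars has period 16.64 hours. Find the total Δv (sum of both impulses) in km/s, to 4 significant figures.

From Kepler's third law T² = 4π²r³/μ at r = 15730 km, T = 16.64 hours = 16.64 × 3600 s = 59904 s: μ = 4π²r³/T² = 42818.8 km³/s².
Semi-major axis of the transfer orbit: a_t = (3759 + 15730)/2 = 9744.5 km.
At r₁ the circular-orbit speed is v₁ = √(μ/r₁) = 3.3750559 km/s.
On the transfer ellipse at r₁, vis-viva gives v_p = √[μ(2/r₁ − 1/a_t)] = 4.2881064 km/s.
First burn Δv₁ = |v_p − v₁| = 0.9131 km/s.
At r₂, v₂ = √(μ/r₂) = 1.6499 km/s.
Transfer-orbit speed at r₂: v_a = √[μ(2/r₂ − 1/a_t)] = 1.0247 km/s.
Second burn Δv₂ = |v₂ − v_a| = 0.6252 km/s.
Total Δv = Δv₁ + Δv₂ = 1.538 km/s.

Δv = 1.538 km/s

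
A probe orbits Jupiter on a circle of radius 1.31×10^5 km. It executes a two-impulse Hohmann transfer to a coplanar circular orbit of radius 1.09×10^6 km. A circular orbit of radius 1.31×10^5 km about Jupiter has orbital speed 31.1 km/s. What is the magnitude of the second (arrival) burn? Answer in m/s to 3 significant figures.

Δv₂ = 5790 m/s

From the circular-orbit relation v² = μ/r at r = 1.31×10^5 km: μ = v²r = (31.1)² × 1.31×10^5 = 1.26705×10^8 km³/s².
Transfer-ellipse semi-major axis a_t = (r₁ + r₂)/2 = (1.310×10^5 + 1.090×10^6)/2 = 6.105×10^5 km.
Circular speed at r = 1.090×10^6 km: v_c = √(μ/r) = 10.7816 km/s.
Transfer-orbit speed at the same r (vis-viva, a = a_t): v_t = √[μ(2/r − 1/a_t)] = 4.99431 km/s.
Δv₂ = |v_t − v_c| = |4.99431 − 10.7816| = 5.787 km/s.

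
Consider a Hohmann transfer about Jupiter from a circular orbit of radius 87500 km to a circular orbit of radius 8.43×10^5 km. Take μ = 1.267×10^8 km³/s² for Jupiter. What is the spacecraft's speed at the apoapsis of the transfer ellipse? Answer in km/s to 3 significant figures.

v = 5.32 km/s

Transfer-ellipse semi-major axis a_t = (r₁ + r₂)/2 = (87500 + 8.430×10^5)/2 = 4.6525×10^5 km.
At apoapsis, r = 8.430×10^5 km.
From the vis-viva equation, v = √[μ(2/r − 1/a_t)] = 5.317 km/s.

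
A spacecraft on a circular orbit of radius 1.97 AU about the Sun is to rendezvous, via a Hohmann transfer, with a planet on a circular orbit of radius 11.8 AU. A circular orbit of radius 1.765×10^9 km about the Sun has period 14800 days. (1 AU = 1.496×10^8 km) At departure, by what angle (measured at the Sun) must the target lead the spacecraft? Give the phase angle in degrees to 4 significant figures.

From Kepler's third law T² = 4π²r³/μ at r = 1.765×10^9 km, T = 14800 days = 14800 × 86400 s = 1.27872×10^9 s: μ = 4π²r³/T² = 1.32753×10^11 km³/s².
In km: r₁ = 1.97 × 1.496×10^8 = 2.94712×10^8 km; r₂ = 11.8 × 1.496×10^8 = 1.76528×10^9 km.
Semi-major axis of the transfer orbit: a_t = (2.94712×10^8 + 1.76528×10^9)/2 = 1.029996×10^9 km.
Transfer time t = π√(a_t³/μ) = 2.850242×10^8 s.
Target angular speed ω₂ = √(μ/r₂³) = 4.912483×10^-9 rad/s.
Angle swept by the target during transfer: ω₂·t = 1.40018 rad = 80.22°.
The spacecraft traverses 180° on the transfer ellipse, so the target must lead by 180° − 80.22° = 99.78°.

φ = 99.78°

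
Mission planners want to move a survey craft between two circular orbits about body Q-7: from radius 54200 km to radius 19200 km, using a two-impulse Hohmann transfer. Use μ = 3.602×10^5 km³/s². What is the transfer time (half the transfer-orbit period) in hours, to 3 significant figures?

Semi-major axis of the transfer orbit: a_t = (54200 + 19200)/2 = 36700 km.
Transfer time t = π√(a_t³/μ) = π√((36700)³ / 3.602×10^5) = 36800 s.
Converting: 36800 s ÷ 3600 s/hour = 10.2 hours.

t = 10.2 hours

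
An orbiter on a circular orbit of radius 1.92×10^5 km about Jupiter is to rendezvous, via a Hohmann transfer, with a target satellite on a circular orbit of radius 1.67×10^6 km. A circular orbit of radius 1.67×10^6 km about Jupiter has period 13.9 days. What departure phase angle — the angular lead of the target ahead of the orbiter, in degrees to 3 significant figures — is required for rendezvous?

From Kepler's third law T² = 4π²r³/μ at r = 1.67×10^6 km, T = 13.9 days = 13.9 × 86400 s = 1.20096×10^6 s: μ = 4π²r³/T² = 1.27483×10^8 km³/s².
Semi-major axis of the transfer orbit: a_t = (1.920×10^5 + 1.670×10^6)/2 = 9.310×10^5 km.
Transfer time t = π√(a_t³/μ) = 2.49947×10^5 s.
The target's mean motion on its circular orbit is ω₂ = √(μ/r₂³) = 5.23180×10^-6 rad/s.
Angle swept by the target during transfer: ω₂·t = 1.30767 rad = 74.92°.
The orbiter traverses 180° on the transfer ellipse, so the target must lead by 180° − 74.92° = 105°.

φ = 105°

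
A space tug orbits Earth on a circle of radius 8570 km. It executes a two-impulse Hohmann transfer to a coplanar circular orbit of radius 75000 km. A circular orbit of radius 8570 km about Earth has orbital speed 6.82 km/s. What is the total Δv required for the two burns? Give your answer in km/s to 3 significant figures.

Δv = 3.58 km/s

From the circular-orbit relation v² = μ/r at r = 8570 km: μ = v²r = (6.82)² × 8570 = 3.98611×10^5 km³/s².
Transfer-ellipse semi-major axis a_t = (r₁ + r₂)/2 = (8570 + 75000)/2 = 41785 km.
At r₁ the circular-orbit speed is v₁ = √(μ/r₁) = 6.820 km/s.
On the transfer ellipse at r₁, vis-viva gives v_p = √[μ(2/r₁ − 1/a_t)] = 9.137 km/s.
First burn Δv₁ = |v_p − v₁| = 2.317 km/s.
At r₂, v₂ = √(μ/r₂) = 2.305 km/s.
Transfer-orbit speed at r₂: v_a = √[μ(2/r₂ − 1/a_t)] = 1.044 km/s.
Second burn Δv₂ = |v₂ − v_a| = 1.261 km/s.
Total Δv = Δv₁ + Δv₂ = 3.578 km/s.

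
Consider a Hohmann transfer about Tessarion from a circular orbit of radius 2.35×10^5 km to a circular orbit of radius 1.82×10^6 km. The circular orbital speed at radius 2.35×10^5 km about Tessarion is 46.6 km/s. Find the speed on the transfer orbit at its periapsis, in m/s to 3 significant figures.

v = 62000 m/s

From the circular-orbit relation v² = μ/r at r = 2.35×10^5 km: μ = v²r = (46.6)² × 2.35×10^5 = 5.10317×10^8 km³/s².
The Hohmann ellipse has a_t = (r₁ + r₂)/2 = 1.0275×10^6 km.
The periapsis of the transfer ellipse is at r = 2.350×10^5 km.
Applying v² = μ(2/r − 1/a_t): v = 62.02 km/s.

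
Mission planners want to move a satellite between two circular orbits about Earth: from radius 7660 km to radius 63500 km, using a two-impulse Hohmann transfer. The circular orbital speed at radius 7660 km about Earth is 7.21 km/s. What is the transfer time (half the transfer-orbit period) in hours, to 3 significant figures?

From the circular-orbit relation v² = μ/r at r = 7660 km: μ = v²r = (7.21)² × 7660 = 3.98198×10^5 km³/s².
Transfer-ellipse semi-major axis a_t = (r₁ + r₂)/2 = (7660 + 63500)/2 = 35580 km.
Transfer time t = π√(a_t³/μ) = π√((35580)³ / 3.98198×10^5) = 33410 s.
Converting: 33410 s ÷ 3600 s/hour = 9.28 hours.

t = 9.28 hours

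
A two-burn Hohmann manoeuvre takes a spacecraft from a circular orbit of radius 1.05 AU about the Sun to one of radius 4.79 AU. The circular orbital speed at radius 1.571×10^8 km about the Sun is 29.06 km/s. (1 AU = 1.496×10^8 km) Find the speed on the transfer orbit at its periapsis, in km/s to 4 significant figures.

v = 37.22 km/s

From the circular-orbit relation v² = μ/r at r = 1.571×10^8 km: μ = v²r = (29.06)² × 1.571×10^8 = 1.32668×10^11 km³/s².
In km: r₁ = 1.05 × 1.496×10^8 = 1.5708×10^8 km; r₂ = 4.79 × 1.496×10^8 = 7.16584×10^8 km.
Transfer-ellipse semi-major axis a_t = (r₁ + r₂)/2 = (1.5708×10^8 + 7.16584×10^8)/2 = 4.36832×10^8 km.
The periapsis of the transfer ellipse is at r = 1.5708×10^8 km.
From the vis-viva equation, v = √[μ(2/r − 1/a_t)] = 37.22 km/s.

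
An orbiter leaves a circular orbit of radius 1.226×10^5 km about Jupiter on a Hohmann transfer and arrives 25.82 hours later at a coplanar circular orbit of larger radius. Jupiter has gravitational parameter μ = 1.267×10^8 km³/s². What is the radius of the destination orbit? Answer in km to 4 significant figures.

Transfer time t = 25.82 hours = 92952 s, and t = π√(a_t³/μ).
So a_t = (μ t²/π²)^(1/3) = (1.267×10^8 × (92952)² / π²)^(1/3) = 4.8047×10^5 km.
Since a_t = (r₁ + r₂)/2, r₂ = 2a_t − r₁ = 2×4.8047×10^5 − 1.226×10^5 = 8.3834×10^5 km.

r₂ = 8.383×10^5 km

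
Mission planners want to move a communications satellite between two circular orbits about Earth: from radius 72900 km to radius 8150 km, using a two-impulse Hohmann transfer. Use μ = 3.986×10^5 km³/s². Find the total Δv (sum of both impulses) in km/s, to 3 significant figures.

The Hohmann ellipse has a_t = (r₁ + r₂)/2 = 40525 km.
Circular speed at r₁: v₁ = √(μ/r₁) = √(3.986×10^5/72900) = 2.3383 km/s.
On the transfer ellipse at r₁, vis-viva equation gives v_a = √[μ(2/r₁ − 1/a_t)] = 1.0486 km/s.
First burn Δv₁ = |v_a − v₁| = 1.290 km/s.
Circular speed at r₂: v₂ = √(μ/r₂) = 6.9934 km/s.
Transfer-orbit speed at r₂: v_p = √[μ(2/r₂ − 1/a_t)] = 9.3798 km/s.
Second burn Δv₂ = |v₂ − v_p| = 2.386 km/s.
Δv = Δv₁ + Δv₂ = 1.290 + 2.386 = 3.676 km/s.

Δv = 3.68 km/s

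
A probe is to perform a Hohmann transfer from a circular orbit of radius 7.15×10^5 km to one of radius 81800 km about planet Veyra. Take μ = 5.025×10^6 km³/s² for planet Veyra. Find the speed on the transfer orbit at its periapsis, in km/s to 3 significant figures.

Semi-major axis of the transfer orbit: a_t = (7.150×10^5 + 81800)/2 = 3.984×10^5 km.
At periapsis, r = 81800 km.
Applying v² = μ(2/r − 1/a_t): v = 10.50 km/s.

v = 10.5 km/s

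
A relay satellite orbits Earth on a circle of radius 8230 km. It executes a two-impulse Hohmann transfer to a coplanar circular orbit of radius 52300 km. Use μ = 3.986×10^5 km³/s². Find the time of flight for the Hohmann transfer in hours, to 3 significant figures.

t = 7.28 hours

Semi-major axis of the transfer orbit: a_t = (8230 + 52300)/2 = 30265 km.
Transfer time t = π√(a_t³/μ) = π√((30265)³ / 3.986×10^5) = 26200 s.
Converting: 26200 s ÷ 3600 s/hour = 7.28 hours.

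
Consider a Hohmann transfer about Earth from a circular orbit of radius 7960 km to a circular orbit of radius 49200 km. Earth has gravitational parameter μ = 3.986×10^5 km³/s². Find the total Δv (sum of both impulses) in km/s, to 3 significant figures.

Δv = 3.55 km/s

Transfer-ellipse semi-major axis a_t = (r₁ + r₂)/2 = (7960 + 49200)/2 = 28580 km.
At r₁ the circular-orbit speed is v₁ = √(μ/r₁) = 7.0764 km/s.
Transfer-orbit speed at r₁ (v² = μ(2/r − 1/a)): v_p = √[μ(2/r₁ − 1/a_t)] = 9.2846 km/s.
First burn Δv₁ = |v_p − v₁| = 2.208 km/s.
At r₂, v₂ = √(μ/r₂) = 2.846 km/s.
Transfer-orbit speed at r₂: v_a = √[μ(2/r₂ − 1/a_t)] = 1.502 km/s.
Second burn Δv₂ = |v₂ − v_a| = 1.344 km/s.
Total Δv = Δv₁ + Δv₂ = 3.552 km/s.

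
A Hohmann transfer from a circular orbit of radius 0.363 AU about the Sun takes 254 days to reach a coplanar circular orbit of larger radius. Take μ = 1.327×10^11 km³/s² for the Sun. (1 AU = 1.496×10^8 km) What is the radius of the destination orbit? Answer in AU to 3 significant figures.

In km: r₁ = 0.363 × 1.496×10^8 = 5.43048×10^7 km.
Transfer time t = 254 days = 2.19456×10^7 s, and t = π√(a_t³/μ).
So a_t = (μ t²/π²)^(1/3) = (1.327×10^11 × (2.19456×10^7)² / π²)^(1/3) = 1.8639×10^8 km.
Since a_t = (r₁ + r₂)/2, r₂ = 2a_t − r₁ = 2×1.8639×10^8 − 5.43048×10^7 = 3.184752×10^8 km.
In AU: r₂ = 3.184752×10^8 / 1.496×10^8 = 2.13 AU.

r₂ = 2.13 AU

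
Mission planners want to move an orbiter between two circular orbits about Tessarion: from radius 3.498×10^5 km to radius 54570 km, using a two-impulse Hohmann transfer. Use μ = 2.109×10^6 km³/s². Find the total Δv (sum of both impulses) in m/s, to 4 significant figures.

Δv = 3140 m/s

The Hohmann ellipse has a_t = (r₁ + r₂)/2 = 2.02185×10^5 km.
At r₁ the circular-orbit speed is v₁ = √(μ/r₁) = 2.4554 km/s.
Transfer-orbit speed at r₁ (vis-viva equation): v_a = √[μ(2/r₁ − 1/a_t)] = 1.2756 km/s.
First burn Δv₁ = |v_a − v₁| = 1.180 km/s.
At r₂, v₂ = √(μ/r₂) = 6.217 km/s.
Transfer-orbit speed at r₂: v_p = √[μ(2/r₂ − 1/a_t)] = 8.177 km/s.
Second burn Δv₂ = |v₂ − v_p| = 1.960 km/s.
Total Δv = Δv₁ + Δv₂ = 3.140 km/s.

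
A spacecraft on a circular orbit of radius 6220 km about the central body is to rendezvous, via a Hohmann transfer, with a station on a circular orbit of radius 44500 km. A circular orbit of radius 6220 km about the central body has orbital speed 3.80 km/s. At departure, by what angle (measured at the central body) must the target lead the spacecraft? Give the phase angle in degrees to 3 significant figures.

From the circular-orbit relation v² = μ/r at r = 6220 km: μ = v²r = (3.80)² × 6220 = 89816.8 km³/s².
The Hohmann ellipse has a_t = (r₁ + r₂)/2 = 25360 km.
Transfer time t = π√(a_t³/μ) = 42330 s.
The target's mean motion on its circular orbit is ω₂ = √(μ/r₂³) = 3.193×10^-5 rad/s.
Angle swept by the target during transfer: ω₂·t = 1.3516 rad = 77.44°.
Arrival is 180° from departure on the ellipse, so φ = 180° − 77.44° = 103°.

φ = 103°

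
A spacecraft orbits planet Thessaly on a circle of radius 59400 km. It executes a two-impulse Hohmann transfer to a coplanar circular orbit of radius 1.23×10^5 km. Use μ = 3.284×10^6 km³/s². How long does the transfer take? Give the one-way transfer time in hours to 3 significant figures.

t = 13.3 hours

The Hohmann ellipse has a_t = (r₁ + r₂)/2 = 91200 km.
Transfer time t = π√(a_t³/μ) = π√((91200)³ / 3.284×10^6) = 47750 s.
Converting: 47750 s ÷ 3600 s/hour = 13.3 hours.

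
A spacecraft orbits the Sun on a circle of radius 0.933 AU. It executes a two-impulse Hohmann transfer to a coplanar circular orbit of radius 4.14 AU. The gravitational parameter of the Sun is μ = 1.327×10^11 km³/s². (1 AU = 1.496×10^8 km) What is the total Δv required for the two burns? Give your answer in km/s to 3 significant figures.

In km: r₁ = 0.933 × 1.496×10^8 = 1.395768×10^8 km; r₂ = 4.14 × 1.496×10^8 = 6.19344×10^8 km.
The Hohmann ellipse has a_t = (r₁ + r₂)/2 = 3.794604×10^8 km.
At r₁ the circular-orbit speed is v₁ = √(μ/r₁) = 30.834 km/s.
On the transfer ellipse at r₁, v² = μ(2/r − 1/a) gives v_p = √[μ(2/r₁ − 1/a_t)] = 39.392 km/s.
First burn Δv₁ = |v_p − v₁| = 8.558 km/s.
Circular speed at r₂: v₂ = √(μ/r₂) = 14.6376 km/s.
Transfer-orbit speed at r₂: v_a = √[μ(2/r₂ − 1/a_t)] = 8.87755 km/s.
Second burn Δv₂ = |v₂ − v_a| = 5.760 km/s.
Δv = Δv₁ + Δv₂ = 8.558 + 5.760 = 14.32 km/s.

Δv = 14.3 km/s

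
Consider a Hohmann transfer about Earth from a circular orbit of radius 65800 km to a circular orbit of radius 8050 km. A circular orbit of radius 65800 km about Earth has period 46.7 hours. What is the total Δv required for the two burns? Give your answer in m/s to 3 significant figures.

From Kepler's third law T² = 4π²r³/μ at r = 65800 km, T = 46.7 hours = 46.7 × 3600 s = 1.6812×10^5 s: μ = 4π²r³/T² = 3.97923×10^5 km³/s².
The Hohmann ellipse has a_t = (r₁ + r₂)/2 = 36925 km.
At r₁ the circular-orbit speed is v₁ = √(μ/r₁) = 2.459 km/s.
Transfer-orbit speed at r₁ (vis-viva): v_a = √[μ(2/r₁ − 1/a_t)] = 1.148 km/s.
First burn Δv₁ = |v_a − v₁| = 1.311 km/s.
At r₂, v₂ = √(μ/r₂) = 7.0307 km/s.
Transfer-orbit speed at r₂: v_p = √[μ(2/r₂ − 1/a_t)] = 9.3854 km/s.
Second burn Δv₂ = |v₂ − v_p| = 2.355 km/s.
Total Δv = Δv₁ + Δv₂ = 3.666 km/s.

Δv = 3670 m/s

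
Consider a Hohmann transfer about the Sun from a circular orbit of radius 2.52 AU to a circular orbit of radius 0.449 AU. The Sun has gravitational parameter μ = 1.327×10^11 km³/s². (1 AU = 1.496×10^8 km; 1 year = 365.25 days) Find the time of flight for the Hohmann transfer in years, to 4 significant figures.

In km: r₁ = 2.52 × 1.496×10^8 = 3.76992×10^8 km; r₂ = 0.449 × 1.496×10^8 = 6.71704×10^7 km.
Transfer-ellipse semi-major axis a_t = (r₁ + r₂)/2 = (3.76992×10^8 + 6.71704×10^7)/2 = 2.220812×10^8 km.
Half the transfer-orbit period gives t = π√(a_t³/μ) = 2.854×10^7 s.
Converting: 2.854×10^7 s ÷ 3.15576×10^7 s/year (365.25 × 86400) = 0.9044 years.

t = 0.9044 years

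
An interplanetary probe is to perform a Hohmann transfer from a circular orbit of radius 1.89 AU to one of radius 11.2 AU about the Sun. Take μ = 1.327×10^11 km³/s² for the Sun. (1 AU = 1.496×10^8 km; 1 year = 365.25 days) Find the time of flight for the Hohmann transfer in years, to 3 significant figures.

In km: r₁ = 1.89 × 1.496×10^8 = 2.82744×10^8 km; r₂ = 11.2 × 1.496×10^8 = 1.67552×10^9 km.
Transfer-ellipse semi-major axis a_t = (r₁ + r₂)/2 = (2.82744×10^8 + 1.67552×10^9)/2 = 9.79132×10^8 km.
Transfer time t = π√(a_t³/μ) = π√((9.79132×10^8)³ / 1.327×10^11) = 2.642×10^8 s.
Converting: 2.642×10^8 s ÷ 3.15576×10^7 s/year (365.25 × 86400) = 8.37 years.

t = 8.37 years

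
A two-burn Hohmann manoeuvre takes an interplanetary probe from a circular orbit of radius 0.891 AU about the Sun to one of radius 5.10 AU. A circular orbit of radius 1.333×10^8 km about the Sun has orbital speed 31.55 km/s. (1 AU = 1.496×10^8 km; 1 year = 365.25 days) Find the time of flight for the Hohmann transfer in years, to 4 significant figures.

From the circular-orbit relation v² = μ/r at r = 1.333×10^8 km: μ = v²r = (31.55)² × 1.333×10^8 = 1.32687×10^11 km³/s².
In km: r₁ = 0.891 × 1.496×10^8 = 1.332936×10^8 km; r₂ = 5.10 × 1.496×10^8 = 7.6296×10^8 km.
The Hohmann ellipse has a_t = (r₁ + r₂)/2 = 4.481268×10^8 km.
Transfer time t = π√(a_t³/μ) = π√((4.481268×10^8)³ / 1.32687×10^11) = 8.182×10^7 s.
Converting: 8.182×10^7 s ÷ 3.15576×10^7 s/year (365.25 × 86400) = 2.593 years.

t = 2.593 years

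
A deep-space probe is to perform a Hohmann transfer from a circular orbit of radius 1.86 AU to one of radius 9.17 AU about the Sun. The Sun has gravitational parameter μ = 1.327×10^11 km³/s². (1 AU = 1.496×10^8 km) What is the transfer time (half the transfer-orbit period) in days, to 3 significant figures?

t = 2370 days

In km: r₁ = 1.86 × 1.496×10^8 = 2.78256×10^8 km; r₂ = 9.17 × 1.496×10^8 = 1.371832×10^9 km.
Transfer-ellipse semi-major axis a_t = (r₁ + r₂)/2 = (2.78256×10^8 + 1.371832×10^9)/2 = 8.25044×10^8 km.
Transfer time t = π√(a_t³/μ) = π√((8.25044×10^8)³ / 1.327×10^11) = 2.044×10^8 s.
Converting: 2.044×10^8 s ÷ 86400 s/day = 2370 days.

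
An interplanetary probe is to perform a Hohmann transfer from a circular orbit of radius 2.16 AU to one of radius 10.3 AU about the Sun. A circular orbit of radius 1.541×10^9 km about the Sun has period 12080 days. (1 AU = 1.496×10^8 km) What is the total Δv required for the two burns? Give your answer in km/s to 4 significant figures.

Δv = 9.605 km/s

From Kepler's third law T² = 4π²r³/μ at r = 1.541×10^9 km, T = 12080 days = 12080 × 86400 s = 1.043712×10^9 s: μ = 4π²r³/T² = 1.32619×10^11 km³/s².
In km: r₁ = 2.16 × 1.496×10^8 = 3.23136×10^8 km; r₂ = 10.3 × 1.496×10^8 = 1.54088×10^9 km.
The Hohmann ellipse has a_t = (r₁ + r₂)/2 = 9.32008×10^8 km.
At r₁ the circular-orbit speed is v₁ = √(μ/r₁) = 20.26 km/s.
Transfer-orbit speed at r₁ (vis-viva): v_p = √[μ(2/r₁ − 1/a_t)] = 26.05 km/s.
First burn Δv₁ = |v_p − v₁| = 5.790 km/s.
At r₂, v₂ = √(μ/r₂) = 9.2772 km/s.
Transfer-orbit speed at r₂: v_a = √[μ(2/r₂ − 1/a_t)] = 5.4626 km/s.
Second burn Δv₂ = |v₂ − v_a| = 3.815 km/s.
Total Δv = Δv₁ + Δv₂ = 9.605 km/s.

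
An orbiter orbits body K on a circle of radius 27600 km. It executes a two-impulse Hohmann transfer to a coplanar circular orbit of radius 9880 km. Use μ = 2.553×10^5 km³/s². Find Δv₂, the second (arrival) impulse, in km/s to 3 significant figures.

Δv₂ = 1.09 km/s

Semi-major axis of the transfer orbit: a_t = (27600 + 9880)/2 = 18740 km.
On the circular orbit at r = 9880 km, v_c = √(μ/r) = 5.083 km/s.
Transfer-orbit speed at the same r (vis-viva, a = a_t): v_t = √[μ(2/r − 1/a_t)] = 6.169 km/s.
Δv₂ = |v_t − v_c| = |6.169 − 5.083| = 1.086 km/s.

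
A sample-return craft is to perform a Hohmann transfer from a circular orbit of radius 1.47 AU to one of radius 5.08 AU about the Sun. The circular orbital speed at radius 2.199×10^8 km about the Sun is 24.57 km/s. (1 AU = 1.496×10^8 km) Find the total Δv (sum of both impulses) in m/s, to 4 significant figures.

From the circular-orbit relation v² = μ/r at r = 2.199×10^8 km: μ = v²r = (24.57)² × 2.199×10^8 = 1.32750×10^11 km³/s².
In km: r₁ = 1.47 × 1.496×10^8 = 2.19912×10^8 km; r₂ = 5.08 × 1.496×10^8 = 7.59968×10^8 km.
The Hohmann ellipse has a_t = (r₁ + r₂)/2 = 4.8994×10^8 km.
At r₁ the circular-orbit speed is v₁ = √(μ/r₁) = 24.569 km/s.
Transfer-orbit speed at r₁ (vis-viva equation): v_p = √[μ(2/r₁ − 1/a_t)] = 30.600 km/s.
First burn Δv₁ = |v_p − v₁| = 6.031 km/s.
Circular speed at r₂: v₂ = √(μ/r₂) = 13.217 km/s.
Transfer-orbit speed at r₂: v_a = √[μ(2/r₂ − 1/a_t)] = 8.8547 km/s.
Second burn Δv₂ = |v₂ − v_a| = 4.362 km/s.
Δv = Δv₁ + Δv₂ = 6.031 + 4.362 = 10.39 km/s.

Δv = 10390 m/s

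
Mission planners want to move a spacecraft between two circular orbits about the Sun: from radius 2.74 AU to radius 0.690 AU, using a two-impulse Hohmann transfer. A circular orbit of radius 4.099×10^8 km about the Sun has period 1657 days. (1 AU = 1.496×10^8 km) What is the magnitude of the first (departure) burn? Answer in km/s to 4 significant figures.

Δv₁ = 6.579 km/s

From Kepler's third law T² = 4π²r³/μ at r = 4.099×10^8 km, T = 1657 days = 1657 × 86400 s = 1.431648×10^8 s: μ = 4π²r³/T² = 1.32654×10^11 km³/s².
In km: r₁ = 2.74 × 1.496×10^8 = 4.09904×10^8 km; r₂ = 0.690 × 1.496×10^8 = 1.03224×10^8 km.
Transfer-ellipse semi-major axis a_t = (r₁ + r₂)/2 = (4.09904×10^8 + 1.03224×10^8)/2 = 2.56564×10^8 km.
On the circular orbit at r = 4.09904×10^8 km, v_c = √(μ/r) = 17.990 km/s.
Transfer-orbit speed at the same r (vis-viva, a = a_t): v_t = √[μ(2/r − 1/a_t)] = 11.411 km/s.
Δv₁ = |v_t − v_c| = |11.411 − 17.990| = 6.579 km/s.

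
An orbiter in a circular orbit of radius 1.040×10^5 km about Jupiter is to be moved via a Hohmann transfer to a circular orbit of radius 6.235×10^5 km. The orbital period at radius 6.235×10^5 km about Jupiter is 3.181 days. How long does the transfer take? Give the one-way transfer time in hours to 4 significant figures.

From Kepler's third law T² = 4π²r³/μ at r = 6.235×10^5 km, T = 3.181 days = 3.181 × 86400 s = 2.748384×10^5 s: μ = 4π²r³/T² = 1.26682×10^8 km³/s².
Semi-major axis of the transfer orbit: a_t = (1.040×10^5 + 6.235×10^5)/2 = 3.6375×10^5 km.
By Kepler's third law the transfer-orbit period is T = 2π√(a_t³/μ), so t = T/2 = 61230 s.
Converting: 61230 s ÷ 3600 s/hour = 17.01 hours.

t = 17.01 hours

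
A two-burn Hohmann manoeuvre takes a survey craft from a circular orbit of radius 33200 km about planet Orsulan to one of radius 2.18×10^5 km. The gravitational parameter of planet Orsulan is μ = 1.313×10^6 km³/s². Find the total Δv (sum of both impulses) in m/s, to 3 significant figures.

The Hohmann ellipse has a_t = (r₁ + r₂)/2 = 1.256×10^5 km.
Circular speed at r₁: v₁ = √(μ/r₁) = √(1.313×10^6/33200) = 6.28874 km/s.
On the transfer ellipse at r₁, vis-viva gives v_p = √[μ(2/r₁ − 1/a_t)] = 8.28508 km/s.
First burn Δv₁ = |v_p − v₁| = 1.9963 km/s.
At r₂, v₂ = √(μ/r₂) = 2.4542 km/s.
Transfer-orbit speed at r₂: v_a = √[μ(2/r₂ − 1/a_t)] = 1.2618 km/s.
Second burn Δv₂ = |v₂ − v_a| = 1.1924 km/s.
Total Δv = Δv₁ + Δv₂ = 3.189 km/s.

Δv = 3190 m/s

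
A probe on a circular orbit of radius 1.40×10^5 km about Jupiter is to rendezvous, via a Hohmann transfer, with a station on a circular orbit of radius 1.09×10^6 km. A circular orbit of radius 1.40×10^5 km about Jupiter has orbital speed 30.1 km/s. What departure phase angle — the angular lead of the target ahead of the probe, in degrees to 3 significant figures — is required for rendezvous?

φ = 104°

From the circular-orbit relation v² = μ/r at r = 1.40×10^5 km: μ = v²r = (30.1)² × 1.40×10^5 = 1.26841×10^8 km³/s².
The Hohmann ellipse has a_t = (r₁ + r₂)/2 = 6.150×10^5 km.
The half-period of the transfer ellipse is t = π√(a_t³/μ) = 1.34534×10^5 s.
Target angular speed ω₂ = √(μ/r₂³) = 9.89671×10^-6 rad/s.
Angle swept by the target during transfer: ω₂·t = 1.33144 rad = 76.29°.
The probe traverses 180° on the transfer ellipse, so the target must lead by 180° − 76.29° = 104°.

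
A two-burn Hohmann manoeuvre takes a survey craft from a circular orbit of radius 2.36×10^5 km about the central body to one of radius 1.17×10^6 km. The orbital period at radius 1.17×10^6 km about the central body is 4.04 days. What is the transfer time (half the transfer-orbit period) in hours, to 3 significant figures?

t = 22.6 hours

From Kepler's third law T² = 4π²r³/μ at r = 1.17×10^6 km, T = 4.04 days = 4.04 × 86400 s = 3.49056×10^5 s: μ = 4π²r³/T² = 5.18952×10^8 km³/s².
The Hohmann ellipse has a_t = (r₁ + r₂)/2 = 7.030×10^5 km.
Transfer time t = π√(a_t³/μ) = π√((7.030×10^5)³ / 5.18952×10^8) = 81290 s.
Converting: 81290 s ÷ 3600 s/hour = 22.6 hours.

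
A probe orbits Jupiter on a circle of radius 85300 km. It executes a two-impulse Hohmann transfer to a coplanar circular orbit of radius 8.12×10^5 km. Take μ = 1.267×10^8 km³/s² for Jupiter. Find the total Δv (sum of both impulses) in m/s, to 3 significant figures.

Δv = 20400 m/s

The Hohmann ellipse has a_t = (r₁ + r₂)/2 = 4.4865×10^5 km.
At r₁ the circular-orbit speed is v₁ = √(μ/r₁) = 38.540 km/s.
On the transfer ellipse at r₁, vis-viva gives v_p = √[μ(2/r₁ − 1/a_t)] = 51.849 km/s.
First burn Δv₁ = |v_p − v₁| = 13.309 km/s.
Circular speed at r₂: v₂ = √(μ/r₂) = 12.4914 km/s.
Transfer-orbit speed at r₂: v_a = √[μ(2/r₂ − 1/a_t)] = 5.44667 km/s.
Second burn Δv₂ = |v₂ − v_a| = 7.0447 km/s.
Total Δv = Δv₁ + Δv₂ = 20.35 km/s.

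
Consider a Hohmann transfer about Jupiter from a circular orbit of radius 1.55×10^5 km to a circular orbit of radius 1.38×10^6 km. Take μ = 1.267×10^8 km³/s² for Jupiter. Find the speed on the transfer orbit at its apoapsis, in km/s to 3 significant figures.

v = 4.31 km/s

The Hohmann ellipse has a_t = (r₁ + r₂)/2 = 7.675×10^5 km.
The apoapsis of the transfer ellipse is at r = 1.380×10^6 km.
From the vis-viva equation, v = √[μ(2/r − 1/a_t)] = 4.306 km/s.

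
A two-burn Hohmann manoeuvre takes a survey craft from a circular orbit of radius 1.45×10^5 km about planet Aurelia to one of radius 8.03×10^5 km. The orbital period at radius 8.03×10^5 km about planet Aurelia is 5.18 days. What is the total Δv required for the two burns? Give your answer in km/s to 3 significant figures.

Δv = 13.0 km/s

From Kepler's third law T² = 4π²r³/μ at r = 8.03×10^5 km, T = 5.18 days = 5.18 × 86400 s = 4.47552×10^5 s: μ = 4π²r³/T² = 1.02051×10^8 km³/s².
Semi-major axis of the transfer orbit: a_t = (1.450×10^5 + 8.030×10^5)/2 = 4.740×10^5 km.
At r₁ the circular-orbit speed is v₁ = √(μ/r₁) = 26.529 km/s.
Transfer-orbit speed at r₁ (vis-viva): v_p = √[μ(2/r₁ − 1/a_t)] = 34.530 km/s.
First burn Δv₁ = |v_p − v₁| = 8.001 km/s.
Circular speed at r₂: v₂ = √(μ/r₂) = 11.273 km/s.
Transfer-orbit speed at r₂: v_a = √[μ(2/r₂ − 1/a_t)] = 6.2351 km/s.
Second burn Δv₂ = |v₂ − v_a| = 5.038 km/s.
Δv = Δv₁ + Δv₂ = 8.001 + 5.038 = 13.04 km/s.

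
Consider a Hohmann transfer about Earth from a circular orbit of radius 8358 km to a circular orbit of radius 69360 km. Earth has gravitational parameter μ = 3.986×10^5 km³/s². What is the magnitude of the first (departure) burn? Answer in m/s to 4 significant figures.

Semi-major axis of the transfer orbit: a_t = (8358 + 69360)/2 = 38859 km.
Circular speed at r = 8358 km: v_c = √(μ/r) = 6.906 km/s.
Vis-viva on the transfer ellipse at r = 8358 km gives v_t = √[μ(2/r − 1/a_t)] = 9.226 km/s.
Δv₁ = |v_t − v_c| = |9.226 − 6.906| = 2.320 km/s.

Δv₁ = 2320 m/s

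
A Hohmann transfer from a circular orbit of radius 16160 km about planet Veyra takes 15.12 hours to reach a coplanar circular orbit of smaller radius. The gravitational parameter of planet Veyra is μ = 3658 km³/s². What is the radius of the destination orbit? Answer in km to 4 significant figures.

r₂ = 4474 km

Transfer time t = 15.12 hours = 54432 s, and t = π√(a_t³/μ).
So a_t = (μ t²/π²)^(1/3) = (3658 × (54432)² / π²)^(1/3) = 10317 km.
Since a_t = (r₁ + r₂)/2, r₂ = 2a_t − r₁ = 2×10317 − 16160 = 4474 km.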